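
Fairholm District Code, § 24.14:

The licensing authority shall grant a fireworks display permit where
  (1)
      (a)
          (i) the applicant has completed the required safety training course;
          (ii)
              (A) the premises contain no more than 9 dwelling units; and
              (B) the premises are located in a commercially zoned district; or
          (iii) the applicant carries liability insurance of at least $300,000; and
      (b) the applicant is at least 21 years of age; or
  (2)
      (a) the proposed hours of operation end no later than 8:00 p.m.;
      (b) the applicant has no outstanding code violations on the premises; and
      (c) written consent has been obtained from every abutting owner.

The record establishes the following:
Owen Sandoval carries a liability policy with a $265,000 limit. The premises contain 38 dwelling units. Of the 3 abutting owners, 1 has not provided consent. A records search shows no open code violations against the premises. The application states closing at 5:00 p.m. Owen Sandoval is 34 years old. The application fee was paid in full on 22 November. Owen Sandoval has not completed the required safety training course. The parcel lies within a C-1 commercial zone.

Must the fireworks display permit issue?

(i) safety training — not met.
(A) ≤ 9 units — fails.
(B) commercially zoned — satisfied.
So (ii) is not satisfied (F AND T).
(iii) insurance ≥ $300,000 — fails.
So (a) is not satisfied (F OR F OR F).
(b) age ≥ 21 — met.
(1) = F AND T = false.
(a) closes by 8 p.m. — holds.
(b) no code violations — satisfied.
(c) all abutters consent — fails.
(2): T AND T AND F → false.
Overall = F OR F = false.

No — denied.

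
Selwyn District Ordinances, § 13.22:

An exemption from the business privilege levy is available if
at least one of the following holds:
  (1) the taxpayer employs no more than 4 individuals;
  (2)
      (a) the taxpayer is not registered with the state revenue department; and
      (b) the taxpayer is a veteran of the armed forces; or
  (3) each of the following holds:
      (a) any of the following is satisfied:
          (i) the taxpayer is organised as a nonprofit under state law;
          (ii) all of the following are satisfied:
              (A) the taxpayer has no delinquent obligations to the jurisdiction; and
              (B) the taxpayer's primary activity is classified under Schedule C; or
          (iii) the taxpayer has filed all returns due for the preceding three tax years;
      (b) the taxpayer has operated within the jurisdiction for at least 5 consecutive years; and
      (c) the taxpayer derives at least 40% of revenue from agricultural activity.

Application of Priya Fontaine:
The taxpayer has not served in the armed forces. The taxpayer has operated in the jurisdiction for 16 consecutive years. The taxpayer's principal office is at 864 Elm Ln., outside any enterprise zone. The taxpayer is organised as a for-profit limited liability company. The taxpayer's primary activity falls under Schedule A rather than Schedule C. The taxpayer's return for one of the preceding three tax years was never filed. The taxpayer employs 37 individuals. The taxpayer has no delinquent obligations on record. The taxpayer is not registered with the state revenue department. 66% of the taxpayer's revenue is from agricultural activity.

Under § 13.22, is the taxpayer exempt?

(1) ≤ 4 employees — not met.
(a) not (state-registered) — holds.
(b) veteran — not met.
So (2) is not satisfied (T AND F).
(i) nonprofit — not met.
(A) no delinquency — met.
(B) Schedule C activity — not met.
So (ii) is not satisfied (T AND F).
(iii) returns current — not met.
(a): F OR F OR F → false.
(b) ≥ 5 yrs in jurisdiction — met.
(c) ≥40% agricultural — holds.
(3) = F AND T AND T = false.
So Overall is not satisfied (F OR F OR F).

No — not exempt.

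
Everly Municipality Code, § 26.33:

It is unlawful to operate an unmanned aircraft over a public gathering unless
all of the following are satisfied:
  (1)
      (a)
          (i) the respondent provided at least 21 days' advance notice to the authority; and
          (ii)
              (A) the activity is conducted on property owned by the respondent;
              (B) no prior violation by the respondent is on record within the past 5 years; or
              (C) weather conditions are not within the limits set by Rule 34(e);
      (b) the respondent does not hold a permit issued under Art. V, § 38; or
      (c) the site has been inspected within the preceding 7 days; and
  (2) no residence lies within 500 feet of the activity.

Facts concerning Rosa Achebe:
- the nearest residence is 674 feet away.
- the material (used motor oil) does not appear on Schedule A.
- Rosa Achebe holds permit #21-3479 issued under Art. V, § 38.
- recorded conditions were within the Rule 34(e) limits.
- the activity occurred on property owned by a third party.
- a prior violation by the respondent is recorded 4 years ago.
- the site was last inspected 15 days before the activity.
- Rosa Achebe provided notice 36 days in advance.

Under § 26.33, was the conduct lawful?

No — unlawful.

(i) ≥21 days' notice — met.
(A) own property — not satisfied.
(B) no prior violation — fails.
(C) not (weather ok) — not satisfied.
(ii) = F OR F OR F = false.
(a): T AND F → false.
(b) not (holds permit) — fails.
(c) site inspected — not satisfied.
(1) = F OR F OR F = false.
(2) no residence in 500 ft — holds.
So Overall is not satisfied (F AND T).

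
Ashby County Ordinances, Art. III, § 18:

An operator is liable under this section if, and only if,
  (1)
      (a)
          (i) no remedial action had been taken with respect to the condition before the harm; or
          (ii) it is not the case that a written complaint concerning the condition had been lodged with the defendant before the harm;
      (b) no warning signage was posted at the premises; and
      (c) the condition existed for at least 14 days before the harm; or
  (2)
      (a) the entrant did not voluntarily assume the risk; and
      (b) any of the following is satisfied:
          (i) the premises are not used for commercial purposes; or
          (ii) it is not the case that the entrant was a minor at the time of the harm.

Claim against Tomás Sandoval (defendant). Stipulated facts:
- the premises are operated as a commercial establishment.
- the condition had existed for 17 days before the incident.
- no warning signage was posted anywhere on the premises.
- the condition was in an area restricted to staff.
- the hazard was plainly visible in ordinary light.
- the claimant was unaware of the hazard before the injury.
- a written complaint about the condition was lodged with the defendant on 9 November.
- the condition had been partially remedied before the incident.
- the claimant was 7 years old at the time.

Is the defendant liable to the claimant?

(i) no remedial action — not met.
(ii) not (complaint lodged) — not met.
So (a) is not satisfied (F OR F).
(b) no signage posted — met.
(c) condition ≥14 days old — met.
(1) = F AND T AND T = false.
(a) no assumed risk — met.
(i) not (commercial use) — not met.
(ii) not (entrant a minor) — not satisfied.
(b) = F OR F = false.
So (2) is not satisfied (T AND F).
Overall = F OR F = false.

No — not liable.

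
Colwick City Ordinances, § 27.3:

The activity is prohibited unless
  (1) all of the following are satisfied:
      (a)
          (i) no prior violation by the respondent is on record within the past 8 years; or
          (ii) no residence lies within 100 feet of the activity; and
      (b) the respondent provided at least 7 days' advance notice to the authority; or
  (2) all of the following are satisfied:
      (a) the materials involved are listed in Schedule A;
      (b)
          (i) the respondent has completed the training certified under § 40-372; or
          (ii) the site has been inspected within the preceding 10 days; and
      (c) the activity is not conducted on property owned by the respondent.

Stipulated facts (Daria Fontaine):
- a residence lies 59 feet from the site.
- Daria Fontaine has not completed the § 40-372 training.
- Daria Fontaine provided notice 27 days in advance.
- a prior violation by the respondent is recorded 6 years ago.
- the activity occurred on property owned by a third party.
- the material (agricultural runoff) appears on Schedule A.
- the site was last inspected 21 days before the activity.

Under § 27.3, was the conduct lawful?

(i) no prior violation — fails.
(ii) no residence in 100 ft — fails.
So (a) is not satisfied (F OR F).
(b) ≥7 days' notice — holds.
So (1) is not satisfied (F AND T).
(a) Schedule A material — satisfied.
(i) training certified — fails.
(ii) site inspected — fails.
(b): F OR F → false.
(c) not (own property) — met.
(2) = T AND F AND T = false.
So Overall is not satisfied (F OR F).

No — unlawful.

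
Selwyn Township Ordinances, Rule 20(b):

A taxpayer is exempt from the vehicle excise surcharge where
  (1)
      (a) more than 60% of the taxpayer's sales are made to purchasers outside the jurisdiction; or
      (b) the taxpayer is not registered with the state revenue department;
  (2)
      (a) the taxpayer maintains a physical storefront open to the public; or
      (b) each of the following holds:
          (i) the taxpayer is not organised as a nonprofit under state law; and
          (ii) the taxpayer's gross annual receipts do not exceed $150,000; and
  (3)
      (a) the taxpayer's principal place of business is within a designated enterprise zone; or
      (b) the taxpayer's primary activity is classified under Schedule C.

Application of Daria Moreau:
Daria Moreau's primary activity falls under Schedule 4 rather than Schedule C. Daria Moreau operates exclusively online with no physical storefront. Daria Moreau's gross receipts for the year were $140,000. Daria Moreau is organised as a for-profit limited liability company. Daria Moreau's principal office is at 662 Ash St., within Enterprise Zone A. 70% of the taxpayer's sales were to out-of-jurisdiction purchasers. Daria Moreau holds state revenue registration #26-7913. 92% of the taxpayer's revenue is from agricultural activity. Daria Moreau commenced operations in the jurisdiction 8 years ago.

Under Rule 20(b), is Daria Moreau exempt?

Yes — exempt.

(a) >60% out-of-jur. sales — met.
(b) not (state-registered) — fails.
(1) = T OR F = true.
(a) has storefront — fails.
(i) not (nonprofit) — satisfied.
(ii) receipts ≤ $150,000 — met.
(b) = T AND T = true.
(2) = F OR T = true.
(a) in enterprise zone — satisfied.
(b) Schedule C activity — fails.
(3) = T OR F = true.
So Overall is satisfied (T AND T AND T).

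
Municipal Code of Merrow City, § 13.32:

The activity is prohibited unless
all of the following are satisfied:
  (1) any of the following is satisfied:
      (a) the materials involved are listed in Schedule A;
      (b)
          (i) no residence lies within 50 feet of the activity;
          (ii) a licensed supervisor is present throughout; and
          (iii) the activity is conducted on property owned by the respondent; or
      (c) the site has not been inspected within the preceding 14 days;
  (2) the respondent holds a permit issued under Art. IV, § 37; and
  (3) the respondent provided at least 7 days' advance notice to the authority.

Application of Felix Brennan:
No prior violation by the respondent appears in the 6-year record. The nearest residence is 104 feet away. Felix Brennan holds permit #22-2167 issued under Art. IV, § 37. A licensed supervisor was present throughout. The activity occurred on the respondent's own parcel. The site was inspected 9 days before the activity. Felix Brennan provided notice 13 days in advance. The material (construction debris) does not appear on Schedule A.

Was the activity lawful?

Yes — lawful.

(a) Schedule A material — not satisfied.
(i) no residence in 50 ft — met.
(ii) supervisor present — satisfied.
(iii) own property — satisfied.
(b) = T AND T AND T = true.
(c) not (site inspected) — not met.
So (1) is satisfied (F OR T OR F).
(2) holds permit — satisfied.
(3) ≥7 days' notice — satisfied.
Overall: T AND T AND T → true.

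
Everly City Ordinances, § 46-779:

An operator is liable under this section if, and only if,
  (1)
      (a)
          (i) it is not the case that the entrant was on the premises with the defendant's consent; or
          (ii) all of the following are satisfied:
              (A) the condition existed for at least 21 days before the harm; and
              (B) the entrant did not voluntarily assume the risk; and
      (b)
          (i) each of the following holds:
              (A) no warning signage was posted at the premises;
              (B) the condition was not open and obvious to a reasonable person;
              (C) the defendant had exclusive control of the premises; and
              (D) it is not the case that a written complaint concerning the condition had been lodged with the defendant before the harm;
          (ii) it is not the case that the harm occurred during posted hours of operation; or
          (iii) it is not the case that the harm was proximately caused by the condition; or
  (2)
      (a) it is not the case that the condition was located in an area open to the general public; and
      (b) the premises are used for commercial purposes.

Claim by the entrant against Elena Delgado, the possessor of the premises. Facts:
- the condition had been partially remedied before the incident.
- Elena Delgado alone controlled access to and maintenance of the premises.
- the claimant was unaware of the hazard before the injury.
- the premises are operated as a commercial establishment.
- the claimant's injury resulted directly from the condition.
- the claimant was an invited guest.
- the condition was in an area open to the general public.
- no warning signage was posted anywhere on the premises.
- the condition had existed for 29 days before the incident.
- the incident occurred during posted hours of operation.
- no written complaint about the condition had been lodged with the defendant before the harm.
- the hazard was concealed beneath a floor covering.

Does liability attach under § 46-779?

(i) not (consent to enter) — not satisfied.
(A) condition ≥21 days old — met.
(B) no assumed risk — satisfied.
So (ii) is satisfied (T AND T).
(a) = F OR T = true.
(A) no signage posted — satisfied.
(B) not open/obvious — met.
(C) exclusive control — holds.
(D) not (complaint lodged) — satisfied.
(i): T AND T AND T AND T → true.
(ii) not (during posted hours) — not met.
(iii) not (proximate cause) — not satisfied.
(b): T OR F OR F → true.
(1): T AND T → true.
(a) not (public area) — not satisfied.
(b) commercial use — satisfied.
(2) = F AND T = false.
So Overall is satisfied (T OR F).

Yes — liable.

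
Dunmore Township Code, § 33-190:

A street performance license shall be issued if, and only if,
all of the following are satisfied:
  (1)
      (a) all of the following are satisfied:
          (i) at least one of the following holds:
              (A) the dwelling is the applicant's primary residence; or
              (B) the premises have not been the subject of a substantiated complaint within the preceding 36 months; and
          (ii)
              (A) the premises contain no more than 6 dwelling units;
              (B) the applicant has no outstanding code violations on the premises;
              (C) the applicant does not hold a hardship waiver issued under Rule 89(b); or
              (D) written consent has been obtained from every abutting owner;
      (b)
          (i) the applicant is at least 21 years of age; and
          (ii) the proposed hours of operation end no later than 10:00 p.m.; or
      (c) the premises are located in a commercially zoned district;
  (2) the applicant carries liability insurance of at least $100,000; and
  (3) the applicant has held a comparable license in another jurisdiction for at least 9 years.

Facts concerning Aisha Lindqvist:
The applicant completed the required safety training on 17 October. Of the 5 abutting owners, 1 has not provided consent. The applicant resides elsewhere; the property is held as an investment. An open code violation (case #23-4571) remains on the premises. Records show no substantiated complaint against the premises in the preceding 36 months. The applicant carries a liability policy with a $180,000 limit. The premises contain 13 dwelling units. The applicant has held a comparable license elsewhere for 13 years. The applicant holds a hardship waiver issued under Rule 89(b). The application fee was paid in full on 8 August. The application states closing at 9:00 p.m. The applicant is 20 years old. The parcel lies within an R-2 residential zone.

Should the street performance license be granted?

No — denied.

(A) primary residence — not met.
(B) no complaint in 36 mo. — met.
(i): F OR T → true.
(A) ≤ 6 units — fails.
(B) no code violations — fails.
(C) not (hardship waiver) — not met.
(D) all abutters consent — not satisfied.
(ii): F OR F OR F OR F → false.
So (a) is not satisfied (T AND F).
(i) age ≥ 21 — not satisfied.
(ii) closes by 10 p.m. — met.
(b) = F AND T = false.
(c) commercially zoned — not met.
So (1) is not satisfied (F OR F OR F).
(2) insurance ≥ $100,000 — holds.
(3) prior license ≥ 9 yr — holds.
So Overall is not satisfied (F AND T AND T).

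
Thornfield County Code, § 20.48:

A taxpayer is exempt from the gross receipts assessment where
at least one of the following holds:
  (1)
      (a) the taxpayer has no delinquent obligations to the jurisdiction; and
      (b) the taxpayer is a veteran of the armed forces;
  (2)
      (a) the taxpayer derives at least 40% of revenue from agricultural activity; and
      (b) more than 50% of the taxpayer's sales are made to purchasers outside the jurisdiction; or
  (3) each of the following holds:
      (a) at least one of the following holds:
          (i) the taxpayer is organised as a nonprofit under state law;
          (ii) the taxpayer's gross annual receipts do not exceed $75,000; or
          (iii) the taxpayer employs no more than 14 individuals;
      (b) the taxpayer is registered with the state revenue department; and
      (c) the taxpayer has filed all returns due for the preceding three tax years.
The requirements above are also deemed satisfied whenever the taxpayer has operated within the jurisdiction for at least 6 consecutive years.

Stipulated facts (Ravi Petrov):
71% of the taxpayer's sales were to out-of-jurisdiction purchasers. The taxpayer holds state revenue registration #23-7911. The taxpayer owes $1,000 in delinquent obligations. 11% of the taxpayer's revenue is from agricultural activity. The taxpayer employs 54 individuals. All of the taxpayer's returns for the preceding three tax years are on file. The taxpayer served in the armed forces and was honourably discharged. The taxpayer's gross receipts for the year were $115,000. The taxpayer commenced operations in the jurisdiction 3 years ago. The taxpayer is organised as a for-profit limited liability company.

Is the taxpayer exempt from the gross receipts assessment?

(a) no delinquency — fails.
(b) veteran — satisfied.
So (1) is not satisfied (F AND T).
(a) ≥40% agricultural — not satisfied.
(b) >50% out-of-jur. sales — met.
(2) = F AND T = false.
(i) nonprofit — fails.
(ii) receipts ≤ $75,000 — not satisfied.
(iii) ≤ 14 employees — fails.
(a) = F OR F OR F = false.
(b) state-registered — holds.
(c) returns current — holds.
(3) = F AND T AND T = false.
Overall: F OR F OR F → false.
Exception (≥ 6 yrs in jurisdiction) — not satisfied.
Result: main false OR exception false → false.

No — not exempt.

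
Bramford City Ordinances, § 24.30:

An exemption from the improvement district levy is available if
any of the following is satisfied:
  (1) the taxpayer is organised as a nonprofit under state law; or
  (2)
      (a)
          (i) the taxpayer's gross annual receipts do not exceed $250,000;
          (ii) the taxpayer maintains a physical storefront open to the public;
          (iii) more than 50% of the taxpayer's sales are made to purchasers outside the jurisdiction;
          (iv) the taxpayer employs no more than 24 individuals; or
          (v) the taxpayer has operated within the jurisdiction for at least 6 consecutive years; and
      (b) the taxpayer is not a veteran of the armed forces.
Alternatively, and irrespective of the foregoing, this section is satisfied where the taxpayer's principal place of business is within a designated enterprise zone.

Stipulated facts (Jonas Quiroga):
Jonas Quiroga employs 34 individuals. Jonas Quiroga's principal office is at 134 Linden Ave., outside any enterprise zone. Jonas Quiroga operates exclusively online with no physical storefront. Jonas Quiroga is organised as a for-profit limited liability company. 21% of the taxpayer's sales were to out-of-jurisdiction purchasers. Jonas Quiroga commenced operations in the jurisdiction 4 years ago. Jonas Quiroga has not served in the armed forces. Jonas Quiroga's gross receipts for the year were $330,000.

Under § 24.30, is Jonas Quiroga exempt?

No — not exempt.

(1) nonprofit — not met.
(i) receipts ≤ $250,000 — fails.
(ii) has storefront — not satisfied.
(iii) >50% out-of-jur. sales — not met.
(iv) ≤ 24 employees — fails.
(v) ≥ 6 yrs in jurisdiction — not met.
So (a) is not satisfied (F OR F OR F OR F OR F).
(b) not (veteran) — met.
So (2) is not satisfied (F AND T).
Overall = F OR F = false.
Exception (in enterprise zone) — not satisfied.
Result: main false OR exception false → false.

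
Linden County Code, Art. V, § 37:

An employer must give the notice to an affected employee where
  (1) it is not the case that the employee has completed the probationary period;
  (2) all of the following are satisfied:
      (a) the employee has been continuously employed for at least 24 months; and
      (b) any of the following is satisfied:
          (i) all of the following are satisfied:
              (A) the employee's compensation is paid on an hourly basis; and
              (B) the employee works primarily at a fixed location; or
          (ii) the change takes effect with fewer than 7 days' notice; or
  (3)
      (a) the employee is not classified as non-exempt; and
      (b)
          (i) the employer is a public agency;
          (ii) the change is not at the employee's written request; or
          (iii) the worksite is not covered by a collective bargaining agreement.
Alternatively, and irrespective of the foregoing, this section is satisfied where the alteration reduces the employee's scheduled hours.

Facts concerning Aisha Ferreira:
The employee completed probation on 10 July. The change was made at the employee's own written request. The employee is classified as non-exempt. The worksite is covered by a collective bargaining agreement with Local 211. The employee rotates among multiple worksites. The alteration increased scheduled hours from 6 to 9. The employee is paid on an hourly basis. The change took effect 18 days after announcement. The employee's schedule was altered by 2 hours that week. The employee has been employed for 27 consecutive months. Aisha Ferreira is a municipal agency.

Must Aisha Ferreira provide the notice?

(1) not (past probation) — not satisfied.
(a) tenure ≥ 24 mo. — holds.
(A) hourly-paid — holds.
(B) fixed location — fails.
(i) = T AND F = false.
(ii) < 7 days' notice — not satisfied.
(b) = F OR F = false.
(2): T AND F → false.
(a) not (non-exempt) — not satisfied.
(i) public agency — satisfied.
(ii) not employee-requested — not satisfied.
(iii) no CBA — fails.
(b) = T OR F OR F = true.
(3): F AND T → false.
So Overall is not satisfied (F OR F OR F).
Exception (hours reduced) — not satisfied.
Result: main false OR exception false → false.

No — not required.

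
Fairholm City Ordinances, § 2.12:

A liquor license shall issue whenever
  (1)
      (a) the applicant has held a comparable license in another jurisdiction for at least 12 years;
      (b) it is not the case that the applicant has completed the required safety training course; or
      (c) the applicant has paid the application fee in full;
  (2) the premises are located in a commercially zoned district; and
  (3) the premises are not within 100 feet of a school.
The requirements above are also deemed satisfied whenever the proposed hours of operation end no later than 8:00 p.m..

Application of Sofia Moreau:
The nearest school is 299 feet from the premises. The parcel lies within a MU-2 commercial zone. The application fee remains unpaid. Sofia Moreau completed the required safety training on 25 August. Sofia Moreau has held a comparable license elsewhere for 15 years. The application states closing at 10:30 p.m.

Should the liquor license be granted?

Yes — granted.

(a) prior license ≥ 12 yr — satisfied.
(b) not (safety training) — not satisfied.
(c) fee paid — not met.
So (1) is satisfied (T OR F OR F).
(2) commercially zoned — satisfied.
(3) ≥100 ft from school — holds.
Overall: T AND T AND T → true.
Exception (closes by 8 p.m.) — not satisfied.
Result: main true OR exception false → true.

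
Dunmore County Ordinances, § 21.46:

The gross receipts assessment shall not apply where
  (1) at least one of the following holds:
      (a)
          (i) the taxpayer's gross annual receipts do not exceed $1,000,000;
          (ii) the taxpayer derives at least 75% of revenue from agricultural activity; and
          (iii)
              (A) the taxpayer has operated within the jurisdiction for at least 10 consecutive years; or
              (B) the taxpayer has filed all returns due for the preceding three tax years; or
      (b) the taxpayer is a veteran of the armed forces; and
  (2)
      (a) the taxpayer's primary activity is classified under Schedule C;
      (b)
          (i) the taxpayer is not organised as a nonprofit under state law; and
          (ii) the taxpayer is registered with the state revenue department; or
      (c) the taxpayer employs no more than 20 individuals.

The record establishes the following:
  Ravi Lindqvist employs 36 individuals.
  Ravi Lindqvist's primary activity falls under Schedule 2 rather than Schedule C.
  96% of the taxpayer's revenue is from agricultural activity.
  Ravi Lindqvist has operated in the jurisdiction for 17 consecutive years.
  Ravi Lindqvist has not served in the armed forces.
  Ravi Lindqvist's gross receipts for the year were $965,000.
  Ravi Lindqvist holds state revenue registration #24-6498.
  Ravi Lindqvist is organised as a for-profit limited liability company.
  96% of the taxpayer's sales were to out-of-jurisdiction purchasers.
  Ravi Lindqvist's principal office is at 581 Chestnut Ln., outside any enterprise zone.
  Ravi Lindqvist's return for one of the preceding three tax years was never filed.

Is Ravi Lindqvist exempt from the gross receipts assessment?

Yes — exempt.

(i) receipts ≤ $1,000,000 — holds.
(ii) ≥75% agricultural — holds.
(A) ≥ 10 yrs in jurisdiction — holds.
(B) returns current — not met.
So (iii) is satisfied (T OR F).
(a): T AND T AND T → true.
(b) veteran — not met.
So (1) is satisfied (T OR F).
(a) Schedule C activity — not met.
(i) not (nonprofit) — holds.
(ii) state-registered — satisfied.
(b): T AND T → true.
(c) ≤ 20 employees — not met.
(2) = F OR T OR F = true.
So Overall is satisfied (T AND T).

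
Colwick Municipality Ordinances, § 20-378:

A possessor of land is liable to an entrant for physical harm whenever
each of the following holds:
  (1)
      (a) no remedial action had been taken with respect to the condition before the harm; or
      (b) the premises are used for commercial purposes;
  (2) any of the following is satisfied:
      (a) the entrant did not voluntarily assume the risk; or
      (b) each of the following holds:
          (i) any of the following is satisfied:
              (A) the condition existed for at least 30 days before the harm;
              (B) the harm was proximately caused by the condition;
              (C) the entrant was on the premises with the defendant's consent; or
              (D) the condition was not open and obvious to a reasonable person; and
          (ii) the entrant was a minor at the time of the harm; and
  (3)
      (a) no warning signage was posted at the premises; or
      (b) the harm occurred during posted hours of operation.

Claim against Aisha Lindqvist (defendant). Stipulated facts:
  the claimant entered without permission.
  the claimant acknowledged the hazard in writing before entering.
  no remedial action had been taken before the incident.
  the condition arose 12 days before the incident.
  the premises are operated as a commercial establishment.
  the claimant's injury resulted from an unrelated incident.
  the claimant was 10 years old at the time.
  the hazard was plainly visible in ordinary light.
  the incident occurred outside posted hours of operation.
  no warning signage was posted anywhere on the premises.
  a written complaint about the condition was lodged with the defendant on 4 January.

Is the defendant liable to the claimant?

No — not liable.

(a) no remedial action — satisfied.
(b) commercial use — holds.
(1): T OR T → true.
(a) no assumed risk — fails.
(A) condition ≥30 days old — fails.
(B) proximate cause — not met.
(C) consent to enter — not satisfied.
(D) not open/obvious — not met.
(i) = F OR F OR F OR F = false.
(ii) entrant a minor — holds.
(b): F AND T → false.
(2) = F OR F = false.
(a) no signage posted — met.
(b) during posted hours — fails.
So (3) is satisfied (T OR F).
So Overall is not satisfied (T AND F AND T).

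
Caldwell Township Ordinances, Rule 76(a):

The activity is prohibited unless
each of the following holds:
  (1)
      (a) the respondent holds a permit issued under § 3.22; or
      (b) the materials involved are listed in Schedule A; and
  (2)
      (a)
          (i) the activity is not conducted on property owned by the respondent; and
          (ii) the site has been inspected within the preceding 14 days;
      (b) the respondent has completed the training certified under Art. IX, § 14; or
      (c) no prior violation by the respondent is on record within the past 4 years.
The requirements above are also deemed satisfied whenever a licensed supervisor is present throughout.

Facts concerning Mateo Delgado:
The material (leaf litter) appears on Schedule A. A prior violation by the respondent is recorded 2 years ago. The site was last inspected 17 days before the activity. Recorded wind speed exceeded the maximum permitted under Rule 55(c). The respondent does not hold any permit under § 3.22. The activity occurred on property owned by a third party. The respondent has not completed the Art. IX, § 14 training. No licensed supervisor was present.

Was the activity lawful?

No — unlawful.

(a) holds permit — fails.
(b) Schedule A material — met.
(1): F OR T → true.
(i) not (own property) — met.
(ii) site inspected — not met.
(a): T AND F → false.
(b) training certified — not satisfied.
(c) no prior violation — fails.
So (2) is not satisfied (F OR F OR F).
Overall: T AND F → false.
Exception (supervisor present) — not satisfied.
Result: main false OR exception false → false.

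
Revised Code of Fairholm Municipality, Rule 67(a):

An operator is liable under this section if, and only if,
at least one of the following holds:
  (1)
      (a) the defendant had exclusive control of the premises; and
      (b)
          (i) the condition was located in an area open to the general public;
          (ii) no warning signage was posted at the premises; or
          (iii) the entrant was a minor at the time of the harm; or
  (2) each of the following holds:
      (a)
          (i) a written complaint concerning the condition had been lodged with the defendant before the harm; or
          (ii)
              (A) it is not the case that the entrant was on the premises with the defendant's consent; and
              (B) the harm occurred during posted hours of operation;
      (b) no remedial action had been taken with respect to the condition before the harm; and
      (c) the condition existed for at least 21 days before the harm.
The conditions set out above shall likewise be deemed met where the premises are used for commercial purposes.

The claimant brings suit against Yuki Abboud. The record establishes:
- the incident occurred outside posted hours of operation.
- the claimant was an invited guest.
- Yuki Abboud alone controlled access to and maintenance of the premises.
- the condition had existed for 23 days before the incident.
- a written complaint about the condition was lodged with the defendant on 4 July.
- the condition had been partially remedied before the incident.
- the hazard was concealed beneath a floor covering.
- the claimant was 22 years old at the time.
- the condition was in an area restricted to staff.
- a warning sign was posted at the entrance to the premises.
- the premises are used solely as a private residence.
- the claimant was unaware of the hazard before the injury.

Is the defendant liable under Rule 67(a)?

(a) exclusive control — met.
(i) public area — fails.
(ii) no signage posted — not met.
(iii) entrant a minor — fails.
So (b) is not satisfied (F OR F OR F).
So (1) is not satisfied (T AND F).
(i) complaint lodged — satisfied.
(A) not (consent to enter) — not satisfied.
(B) during posted hours — not satisfied.
(ii) = F AND F = false.
So (a) is satisfied (T OR F).
(b) no remedial action — not satisfied.
(c) condition ≥21 days old — satisfied.
(2): T AND F AND T → false.
Overall = F OR F = false.
Exception (commercial use) — not satisfied.
Result: main false OR exception false → false.

No — not liable.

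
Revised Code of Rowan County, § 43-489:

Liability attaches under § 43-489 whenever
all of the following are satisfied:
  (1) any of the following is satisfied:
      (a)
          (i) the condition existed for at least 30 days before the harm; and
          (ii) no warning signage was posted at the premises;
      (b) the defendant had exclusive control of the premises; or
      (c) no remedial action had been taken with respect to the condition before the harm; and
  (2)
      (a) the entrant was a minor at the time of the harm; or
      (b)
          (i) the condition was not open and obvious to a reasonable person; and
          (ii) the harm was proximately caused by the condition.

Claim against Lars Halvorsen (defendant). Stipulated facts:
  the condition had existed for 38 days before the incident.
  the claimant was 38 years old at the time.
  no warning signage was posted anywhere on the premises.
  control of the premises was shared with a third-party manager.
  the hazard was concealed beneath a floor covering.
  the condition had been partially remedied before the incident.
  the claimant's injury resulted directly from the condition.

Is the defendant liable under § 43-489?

Yes — liable.

(i) condition ≥30 days old — met.
(ii) no signage posted — satisfied.
So (a) is satisfied (T AND T).
(b) exclusive control — not met.
(c) no remedial action — not satisfied.
(1): T OR F OR F → true.
(a) entrant a minor — not satisfied.
(i) not open/obvious — holds.
(ii) proximate cause — satisfied.
(b): T AND T → true.
So (2) is satisfied (F OR T).
Overall: T AND T → true.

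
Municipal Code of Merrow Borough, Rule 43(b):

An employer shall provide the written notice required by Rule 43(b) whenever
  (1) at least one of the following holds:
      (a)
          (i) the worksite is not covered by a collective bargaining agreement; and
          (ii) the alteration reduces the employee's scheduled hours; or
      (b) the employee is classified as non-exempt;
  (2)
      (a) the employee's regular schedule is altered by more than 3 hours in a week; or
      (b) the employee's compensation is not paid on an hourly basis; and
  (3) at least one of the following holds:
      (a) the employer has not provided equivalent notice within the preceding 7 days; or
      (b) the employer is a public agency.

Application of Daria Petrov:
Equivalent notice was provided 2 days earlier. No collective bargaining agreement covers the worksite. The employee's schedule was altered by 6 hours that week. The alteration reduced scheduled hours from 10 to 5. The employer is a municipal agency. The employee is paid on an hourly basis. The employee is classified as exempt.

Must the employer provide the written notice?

(i) no CBA — satisfied.
(ii) hours reduced — holds.
(a): T AND T → true.
(b) non-exempt — not satisfied.
So (1) is satisfied (T OR F).
(a) schedule shift > 3h — satisfied.
(b) not (hourly-paid) — not satisfied.
(2) = T OR F = true.
(a) no recent notice — fails.
(b) public agency — holds.
(3) = F OR T = true.
Overall: T AND T AND T → true.

Yes — required.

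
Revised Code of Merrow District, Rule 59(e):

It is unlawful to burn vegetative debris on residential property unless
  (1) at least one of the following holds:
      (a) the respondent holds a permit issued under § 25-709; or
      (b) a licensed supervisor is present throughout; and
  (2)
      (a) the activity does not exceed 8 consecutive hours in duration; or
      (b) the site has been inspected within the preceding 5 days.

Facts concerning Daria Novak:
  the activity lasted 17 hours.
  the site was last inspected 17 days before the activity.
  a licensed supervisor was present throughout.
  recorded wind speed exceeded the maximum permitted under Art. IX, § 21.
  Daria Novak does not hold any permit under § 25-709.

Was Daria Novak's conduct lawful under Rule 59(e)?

No — unlawful.

(a) holds permit — fails.
(b) supervisor present — met.
So (1) is satisfied (F OR T).
(a) ≤ 8 hrs duration — not satisfied.
(b) site inspected — not satisfied.
So (2) is not satisfied (F OR F).
Overall: T AND F → false.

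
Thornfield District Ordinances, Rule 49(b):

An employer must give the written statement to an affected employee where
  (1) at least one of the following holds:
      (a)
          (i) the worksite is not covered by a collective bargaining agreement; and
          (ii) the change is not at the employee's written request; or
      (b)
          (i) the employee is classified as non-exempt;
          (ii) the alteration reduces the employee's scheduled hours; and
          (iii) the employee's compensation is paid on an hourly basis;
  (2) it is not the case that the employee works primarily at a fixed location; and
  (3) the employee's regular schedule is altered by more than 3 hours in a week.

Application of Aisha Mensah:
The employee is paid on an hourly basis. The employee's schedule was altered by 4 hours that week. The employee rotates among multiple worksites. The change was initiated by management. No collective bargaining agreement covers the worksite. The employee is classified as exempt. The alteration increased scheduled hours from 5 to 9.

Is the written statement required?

(i) no CBA — holds.
(ii) not employee-requested — met.
(a) = T AND T = true.
(i) non-exempt — not satisfied.
(ii) hours reduced — not satisfied.
(iii) hourly-paid — holds.
(b) = F AND F AND T = false.
(1) = T OR F = true.
(2) not (fixed location) — met.
(3) schedule shift > 3h — holds.
Overall = T AND T AND T = true.

Yes — required.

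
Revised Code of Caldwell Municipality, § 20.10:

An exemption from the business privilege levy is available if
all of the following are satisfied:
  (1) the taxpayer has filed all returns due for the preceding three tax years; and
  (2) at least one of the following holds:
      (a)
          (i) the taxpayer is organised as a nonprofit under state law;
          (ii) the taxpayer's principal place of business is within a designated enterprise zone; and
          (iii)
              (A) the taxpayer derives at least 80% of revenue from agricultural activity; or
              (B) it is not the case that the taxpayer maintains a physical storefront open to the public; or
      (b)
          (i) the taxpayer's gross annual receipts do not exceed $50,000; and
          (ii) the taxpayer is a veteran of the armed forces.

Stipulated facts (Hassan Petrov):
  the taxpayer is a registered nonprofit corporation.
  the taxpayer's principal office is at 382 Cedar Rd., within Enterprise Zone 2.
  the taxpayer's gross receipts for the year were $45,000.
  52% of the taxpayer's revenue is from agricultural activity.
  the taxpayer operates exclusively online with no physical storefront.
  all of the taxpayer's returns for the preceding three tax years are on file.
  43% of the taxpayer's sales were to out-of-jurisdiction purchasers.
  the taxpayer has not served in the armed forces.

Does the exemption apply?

Yes — exempt.

(1) returns current — holds.
(i) nonprofit — holds.
(ii) in enterprise zone — satisfied.
(A) ≥80% agricultural — fails.
(B) not (has storefront) — holds.
(iii) = F OR T = true.
(a): T AND T AND T → true.
(i) receipts ≤ $50,000 — satisfied.
(ii) veteran — not satisfied.
(b) = T AND F = false.
(2): T OR F → true.
Overall: T AND T → true.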